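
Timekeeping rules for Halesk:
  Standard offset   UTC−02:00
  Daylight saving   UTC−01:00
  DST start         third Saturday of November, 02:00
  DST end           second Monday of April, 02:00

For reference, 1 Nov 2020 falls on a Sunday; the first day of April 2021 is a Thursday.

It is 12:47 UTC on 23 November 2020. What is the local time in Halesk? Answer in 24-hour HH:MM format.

11:47

1 November 2020 is a Sunday, so the first Saturday is November 7 and the third is November 21.
1 April 2021 is a Thursday, so the first Monday is April 5 and the second is April 12.
At the standard offset (UTC−02:00), 12:47 UTC − 2h = 10:47 Halesk standard time.
The standard-time date in Halesk, 23 November 2020, falls between 21 November 2020 and 12 April 2021, so daylight saving is in effect and Halesk is at UTC−01:00.
12:47 UTC − 1h = 11:47 local.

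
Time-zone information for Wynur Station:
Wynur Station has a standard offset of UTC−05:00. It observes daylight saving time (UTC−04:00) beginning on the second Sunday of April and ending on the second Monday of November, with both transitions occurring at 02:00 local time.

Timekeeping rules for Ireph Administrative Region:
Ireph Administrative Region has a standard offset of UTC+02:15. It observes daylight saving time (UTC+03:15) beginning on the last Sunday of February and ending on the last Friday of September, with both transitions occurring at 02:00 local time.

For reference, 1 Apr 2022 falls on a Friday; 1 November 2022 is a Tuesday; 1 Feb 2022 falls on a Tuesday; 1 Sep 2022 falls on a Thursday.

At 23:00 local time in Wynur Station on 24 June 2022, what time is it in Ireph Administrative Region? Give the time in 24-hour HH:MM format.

06:15

1 April 2022 is a Friday, so the first Sunday is April 3 and the second is April 10.
1 November 2022 is a Tuesday, so the first Monday is November 7 and the second is November 14.
24 June 2022 lies within the daylight-saving period (10 April – 14 November), so Wynur Station is on daylight time, UTC−04:00.
23:00 Wynur Station + 4h = 03:00 UTC (rolling into the next day, 25 June 2022).
1 February 2022 is a Tuesday, so Sundays fall on 6, 13, 20, 27; the last is February 27.
1 September 2022 is a Thursday, so Fridays fall on 2, 9, 16, 23, 30; the last is September 30.
At the standard offset (UTC+02:15), 03:00 UTC + 2h15m = 05:15 Ireph Administrative Region standard time.
The standard-time date in Ireph Administrative Region, 25 June 2022, lies within the daylight-saving period (27 February – 30 September), so Ireph Administrative Region is on daylight time, UTC+03:15.
03:00 UTC + 3h15m = 06:15 Ireph Administrative Region.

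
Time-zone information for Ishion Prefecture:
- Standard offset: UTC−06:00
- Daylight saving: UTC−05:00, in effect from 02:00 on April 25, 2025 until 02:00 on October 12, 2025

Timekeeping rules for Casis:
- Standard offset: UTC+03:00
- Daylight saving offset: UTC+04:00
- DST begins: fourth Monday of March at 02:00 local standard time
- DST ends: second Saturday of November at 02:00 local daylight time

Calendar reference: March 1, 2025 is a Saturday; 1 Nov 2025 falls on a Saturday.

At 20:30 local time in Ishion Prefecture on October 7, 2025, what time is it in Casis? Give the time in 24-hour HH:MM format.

October 7, 2025 falls between 25 April and 12 October, so daylight saving is in effect and Ishion Prefecture is at UTC−05:00.
20:30 Ishion Prefecture + 5h = 01:30 UTC (rolling into the next day, 8 October 2025).
1 March 2025 is a Saturday, so the first Monday is March 3 and the fourth is March 24.
1 November 2025 is a Saturday, so the first Saturday is November 1 and the second is November 8.
At the standard offset (UTC+03:00), 01:30 UTC + 3h = 04:30 Casis standard time.
The standard-time date in Casis, October 8, 2025, lies within the daylight-saving period (24 March – 8 November), so Casis is on daylight time, UTC+04:00.
01:30 UTC + 4h = 05:30 Casis.

05:30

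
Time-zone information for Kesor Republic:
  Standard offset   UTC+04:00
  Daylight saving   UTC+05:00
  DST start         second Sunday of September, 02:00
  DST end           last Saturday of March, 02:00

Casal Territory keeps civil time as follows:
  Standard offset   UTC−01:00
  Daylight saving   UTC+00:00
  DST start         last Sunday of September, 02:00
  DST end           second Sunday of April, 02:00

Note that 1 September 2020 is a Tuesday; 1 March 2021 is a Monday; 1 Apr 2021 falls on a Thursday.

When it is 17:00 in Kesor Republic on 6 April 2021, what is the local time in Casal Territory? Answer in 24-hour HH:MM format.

13:00

1 September 2020 is a Tuesday, so the first Sunday is September 6 and the second is September 13.
1 March 2021 is a Monday, so Saturdays fall on 6, 13, 20, 27; the last is March 27.
6 April 2021 does not fall between 13 September 2020 and 27 March 2021, so daylight saving is not in effect and Kesor Republic is at UTC+04:00.
17:00 Kesor Republic − 4h = 13:00 UTC.
1 September 2020 is a Tuesday, so Sundays fall on 6, 13, 20, 27; the last is September 27.
1 April 2021 is a Thursday, so the first Sunday is April 4 and the second is April 11.
At the standard offset (UTC−01:00), 13:00 UTC − 1h = 12:00 Casal Territory standard time.
Daylight saving runs 27 September 2020 – 11 April 2021; the standard-time date in Casal Territory, 6 April 2021, is inside that window, so Casal Territory is at UTC+00:00.
13:00 UTC + 0h = 13:00 Casal Territory.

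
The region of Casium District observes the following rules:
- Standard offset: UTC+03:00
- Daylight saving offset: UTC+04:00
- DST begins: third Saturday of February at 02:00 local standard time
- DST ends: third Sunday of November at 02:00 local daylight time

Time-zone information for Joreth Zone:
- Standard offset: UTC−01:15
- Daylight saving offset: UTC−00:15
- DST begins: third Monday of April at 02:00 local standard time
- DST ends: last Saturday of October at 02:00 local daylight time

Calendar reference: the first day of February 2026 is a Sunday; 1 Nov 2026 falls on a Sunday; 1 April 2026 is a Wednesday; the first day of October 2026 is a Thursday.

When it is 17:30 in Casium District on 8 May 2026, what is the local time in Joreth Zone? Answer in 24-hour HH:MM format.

13:15

1 February 2026 is a Sunday, so the first Saturday is February 7 and the third is February 21.
1 November 2026 is a Sunday, so the first Sunday is November 1 and the third is November 15.
8 May 2026 falls between 21 February and 15 November, so daylight saving is in effect and Casium District is at UTC+04:00.
17:30 Casium District − 4h = 13:30 UTC.
1 April 2026 is a Wednesday, so the first Monday is April 6 and the third is April 20.
1 October 2026 is a Thursday, so Saturdays fall on 3, 10, 17, 24, 31; the last is October 31.
At the standard offset (UTC−01:15), 13:30 UTC − 1h15m = 12:15 Joreth Zone standard time.
Daylight saving runs 20 April – 31 October; the standard-time date in Joreth Zone, 8 May 2026, is inside that window, so Joreth Zone is at UTC−00:15.
13:30 UTC − 0h15m = 13:15 Joreth Zone.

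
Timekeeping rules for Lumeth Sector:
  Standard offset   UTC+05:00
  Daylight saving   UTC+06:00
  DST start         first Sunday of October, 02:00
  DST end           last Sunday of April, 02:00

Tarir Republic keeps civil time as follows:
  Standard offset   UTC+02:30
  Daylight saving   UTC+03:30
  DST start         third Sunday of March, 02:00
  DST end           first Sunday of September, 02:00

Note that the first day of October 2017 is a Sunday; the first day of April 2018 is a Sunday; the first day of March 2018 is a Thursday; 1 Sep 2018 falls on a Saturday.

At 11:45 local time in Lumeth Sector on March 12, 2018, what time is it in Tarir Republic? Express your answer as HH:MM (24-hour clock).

08:15

1 October 2017 is a Sunday, so the first Sunday is October 1.
1 April 2018 is a Sunday, so Sundays fall on 1, 8, 15, 22, 29; the last is April 29.
March 12, 2018 lies within the daylight-saving period (1 October 2017 – 29 April 2018), so Lumeth Sector is on daylight time, UTC+06:00.
11:45 Lumeth Sector − 6h = 05:45 UTC.
1 March 2018 is a Thursday, so the first Sunday is March 4 and the third is March 18.
1 September 2018 is a Saturday, so the first Sunday is September 2.
At the standard offset (UTC+02:30), 05:45 UTC + 2h30m = 08:15 Tarir Republic standard time.
The standard-time date in Tarir Republic, March 12, 2018, does not fall between 18 March and 2 September, so daylight saving is not in effect and Tarir Republic is at UTC+02:30.
05:45 UTC + 2h30m = 08:15 Tarir Republic.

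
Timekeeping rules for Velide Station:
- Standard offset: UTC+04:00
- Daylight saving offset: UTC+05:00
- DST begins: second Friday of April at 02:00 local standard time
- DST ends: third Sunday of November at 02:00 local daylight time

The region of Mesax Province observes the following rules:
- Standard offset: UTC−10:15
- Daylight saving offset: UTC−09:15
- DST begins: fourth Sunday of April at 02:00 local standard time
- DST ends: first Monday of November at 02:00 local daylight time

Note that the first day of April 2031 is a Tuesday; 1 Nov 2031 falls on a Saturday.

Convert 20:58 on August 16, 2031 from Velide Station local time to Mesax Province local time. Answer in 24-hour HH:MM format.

1 April 2031 is a Tuesday, so the first Friday is April 4 and the second is April 11.
1 November 2031 is a Saturday, so the first Sunday is November 2 and the third is November 16.
August 16, 2031 lies within the daylight-saving period (11 April – 16 November), so Velide Station is on daylight time, UTC+05:00.
20:58 Velide Station − 5h = 15:58 UTC.
1 April 2031 is a Tuesday, so the first Sunday is April 6 and the fourth is April 27.
1 November 2031 is a Saturday, so the first Monday is November 3.
At the standard offset (UTC−10:15), 15:58 UTC − 10h15m = 05:43 Mesax Province standard time.
Daylight saving runs 27 April – 3 November; the standard-time date in Mesax Province, August 16, 2031, is inside that window, so Mesax Province is at UTC−09:15.
15:58 UTC − 9h15m = 06:43 Mesax Province.

06:43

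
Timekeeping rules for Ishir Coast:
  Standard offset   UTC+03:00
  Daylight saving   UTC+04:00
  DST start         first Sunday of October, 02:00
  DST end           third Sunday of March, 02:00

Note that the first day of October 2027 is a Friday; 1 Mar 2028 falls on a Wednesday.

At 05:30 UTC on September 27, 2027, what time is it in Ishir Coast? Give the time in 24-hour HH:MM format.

1 October 2027 is a Friday, so the first Sunday is October 3.
1 March 2028 is a Wednesday, so the first Sunday is March 5 and the third is March 19.
At the standard offset (UTC+03:00), 05:30 UTC + 3h = 08:30 Ishir Coast standard time.
The standard-time date in Ishir Coast, September 27, 2027, is outside the daylight-saving period (3 October 2027 – 19 March 2028), so Ishir Coast is on standard time, UTC+03:00.
05:30 UTC + 3h = 08:30 local.

08:30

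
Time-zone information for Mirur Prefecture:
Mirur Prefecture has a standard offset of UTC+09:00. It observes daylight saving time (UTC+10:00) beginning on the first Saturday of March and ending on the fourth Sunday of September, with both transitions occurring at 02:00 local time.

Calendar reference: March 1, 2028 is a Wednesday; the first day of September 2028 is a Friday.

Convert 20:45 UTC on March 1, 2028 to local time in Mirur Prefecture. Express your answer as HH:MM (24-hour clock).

05:45

1 March 2028 is a Wednesday, so the first Saturday is March 4.
1 September 2028 is a Friday, so the first Sunday is September 3 and the fourth is September 24.
At the standard offset (UTC+09:00), 20:45 UTC + 9h = 05:45 Mirur Prefecture standard time (rolling into the next day, 2 March 2028).
The standard-time date in Mirur Prefecture, March 2, 2028, does not fall between 4 March and 24 September, so daylight saving is not in effect and Mirur Prefecture is at UTC+09:00.
20:45 UTC + 9h = 05:45 local (rolling into the next day, 2 March 2028).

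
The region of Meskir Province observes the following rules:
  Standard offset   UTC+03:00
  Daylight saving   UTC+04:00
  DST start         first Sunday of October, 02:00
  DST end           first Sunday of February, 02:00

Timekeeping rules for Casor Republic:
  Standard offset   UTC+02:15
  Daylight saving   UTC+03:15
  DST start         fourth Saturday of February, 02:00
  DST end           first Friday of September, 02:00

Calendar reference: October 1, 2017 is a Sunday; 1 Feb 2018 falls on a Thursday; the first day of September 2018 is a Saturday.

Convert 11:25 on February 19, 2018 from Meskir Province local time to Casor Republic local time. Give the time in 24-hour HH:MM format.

10:40

1 October 2017 is a Sunday, so the first Sunday is October 1.
1 February 2018 is a Thursday, so the first Sunday is February 4.
February 19, 2018 does not fall between 1 October 2017 and 4 February 2018, so daylight saving is not in effect and Meskir Province is at UTC+03:00.
11:25 Meskir Province − 3h = 08:25 UTC.
1 February 2018 is a Thursday, so the first Saturday is February 3 and the fourth is February 24.
1 September 2018 is a Saturday, so the first Friday is September 7.
At the standard offset (UTC+02:15), 08:25 UTC + 2h15m = 10:40 Casor Republic standard time.
Daylight saving runs 24 February – 7 September; the standard-time date in Casor Republic, February 19, 2018, is outside that window, so Casor Republic is on standard time at UTC+02:15.
08:25 UTC + 2h15m = 10:40 Casor Republic.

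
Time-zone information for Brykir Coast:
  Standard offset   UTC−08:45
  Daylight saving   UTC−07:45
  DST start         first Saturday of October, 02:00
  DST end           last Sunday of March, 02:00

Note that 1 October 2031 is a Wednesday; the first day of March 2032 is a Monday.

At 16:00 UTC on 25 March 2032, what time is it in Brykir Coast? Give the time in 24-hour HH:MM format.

1 October 2031 is a Wednesday, so the first Saturday is October 4.
1 March 2032 is a Monday, so Sundays fall on 7, 14, 21, 28; the last is March 28.
At the standard offset (UTC−08:45), 16:00 UTC − 8h45m = 07:15 Brykir Coast standard time.
The standard-time date in Brykir Coast, 25 March 2032, lies within the daylight-saving period (4 October 2031 – 28 March 2032), so Brykir Coast is on daylight time, UTC−07:45.
16:00 UTC − 7h45m = 08:15 local.

08:15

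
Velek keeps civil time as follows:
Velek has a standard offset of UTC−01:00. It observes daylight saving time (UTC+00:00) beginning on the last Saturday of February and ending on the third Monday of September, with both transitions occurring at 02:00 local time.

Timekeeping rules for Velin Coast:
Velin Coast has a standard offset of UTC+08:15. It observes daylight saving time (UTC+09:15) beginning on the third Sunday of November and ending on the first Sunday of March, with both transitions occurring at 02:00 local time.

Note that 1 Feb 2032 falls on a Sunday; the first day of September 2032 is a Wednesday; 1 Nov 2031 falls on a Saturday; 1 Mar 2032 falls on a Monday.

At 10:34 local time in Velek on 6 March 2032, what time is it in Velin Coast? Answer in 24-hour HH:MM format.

1 February 2032 is a Sunday, so Saturdays fall on 7, 14, 21, 28; the last is February 28.
1 September 2032 is a Wednesday, so the first Monday is September 6 and the third is September 20.
6 March 2032 lies within the daylight-saving period (28 February – 20 September), so Velek is on daylight time, UTC+00:00.
10:34 Velek − 0h = 10:34 UTC.
1 November 2031 is a Saturday, so the first Sunday is November 2 and the third is November 16.
1 March 2032 is a Monday, so the first Sunday is March 7.
At the standard offset (UTC+08:15), 10:34 UTC + 8h15m = 18:49 Velin Coast standard time.
The standard-time date in Velin Coast, 6 March 2032, lies within the daylight-saving period (16 November 2031 – 7 March 2032), so Velin Coast is on daylight time, UTC+09:15.
10:34 UTC + 9h15m = 19:49 Velin Coast.

19:49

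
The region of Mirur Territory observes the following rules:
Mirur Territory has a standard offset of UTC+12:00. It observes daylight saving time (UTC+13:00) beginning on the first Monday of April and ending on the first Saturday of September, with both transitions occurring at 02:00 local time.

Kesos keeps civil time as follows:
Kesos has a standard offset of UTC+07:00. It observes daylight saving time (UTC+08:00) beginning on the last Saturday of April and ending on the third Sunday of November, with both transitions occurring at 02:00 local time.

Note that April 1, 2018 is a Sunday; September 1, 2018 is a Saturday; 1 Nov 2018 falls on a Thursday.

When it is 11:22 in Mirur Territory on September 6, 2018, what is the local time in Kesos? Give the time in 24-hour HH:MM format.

1 April 2018 is a Sunday, so the first Monday is April 2.
1 September 2018 is a Saturday, so the first Saturday is September 1.
September 6, 2018 does not fall between 2 April and 1 September, so daylight saving is not in effect and Mirur Territory is at UTC+12:00.
11:22 Mirur Territory − 12h = 23:22 UTC (rolling into the previous day, 5 September 2018).
1 April 2018 is a Sunday, so Saturdays fall on 7, 14, 21, 28; the last is April 28.
1 November 2018 is a Thursday, so the first Sunday is November 4 and the third is November 18.
At the standard offset (UTC+07:00), 23:22 UTC + 7h = 06:22 Kesos standard time (rolling into the next day, 6 September 2018).
The standard-time date in Kesos, September 6, 2018, falls between 28 April and 18 November, so daylight saving is in effect and Kesos is at UTC+08:00.
23:22 UTC + 8h = 07:22 Kesos (rolling into the next day, 6 September 2018).

07:22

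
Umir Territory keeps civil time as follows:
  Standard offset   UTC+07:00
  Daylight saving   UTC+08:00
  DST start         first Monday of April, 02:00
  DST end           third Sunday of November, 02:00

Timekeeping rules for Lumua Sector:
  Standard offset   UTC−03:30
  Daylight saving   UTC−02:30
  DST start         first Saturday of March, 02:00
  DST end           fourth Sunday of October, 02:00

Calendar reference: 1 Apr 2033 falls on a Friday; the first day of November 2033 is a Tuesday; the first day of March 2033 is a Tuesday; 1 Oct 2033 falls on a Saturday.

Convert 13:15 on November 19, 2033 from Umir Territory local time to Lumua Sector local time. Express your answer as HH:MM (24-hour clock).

1 April 2033 is a Friday, so the first Monday is April 4.
1 November 2033 is a Tuesday, so the first Sunday is November 6 and the third is November 20.
November 19, 2033 falls between 4 April and 20 November, so daylight saving is in effect and Umir Territory is at UTC+08:00.
13:15 Umir Territory − 8h = 05:15 UTC.
1 March 2033 is a Tuesday, so the first Saturday is March 5.
1 October 2033 is a Saturday, so the first Sunday is October 2 and the fourth is October 23.
At the standard offset (UTC−03:30), 05:15 UTC − 3h30m = 01:45 Lumua Sector standard time.
Daylight saving runs 5 March – 23 October; the standard-time date in Lumua Sector, November 19, 2033, is outside that window, so Lumua Sector is on standard time at UTC−03:30.
05:15 UTC − 3h30m = 01:45 Lumua Sector.

01:45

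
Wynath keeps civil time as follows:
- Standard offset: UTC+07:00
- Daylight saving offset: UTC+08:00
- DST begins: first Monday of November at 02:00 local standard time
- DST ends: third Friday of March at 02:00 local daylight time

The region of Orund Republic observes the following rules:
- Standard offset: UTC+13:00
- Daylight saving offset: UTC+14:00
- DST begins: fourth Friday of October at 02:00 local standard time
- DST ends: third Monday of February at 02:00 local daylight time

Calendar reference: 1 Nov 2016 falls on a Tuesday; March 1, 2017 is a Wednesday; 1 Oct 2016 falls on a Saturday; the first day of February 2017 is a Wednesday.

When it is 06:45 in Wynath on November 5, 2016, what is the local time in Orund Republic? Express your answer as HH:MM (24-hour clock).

13:45

1 November 2016 is a Tuesday, so the first Monday is November 7.
1 March 2017 is a Wednesday, so the first Friday is March 3 and the third is March 17.
November 5, 2016 does not fall between 7 November 2016 and 17 March 2017, so daylight saving is not in effect and Wynath is at UTC+07:00.
06:45 Wynath − 7h = 23:45 UTC (rolling into the previous day, 4 November 2016).
1 October 2016 is a Saturday, so the first Friday is October 7 and the fourth is October 28.
1 February 2017 is a Wednesday, so the first Monday is February 6 and the third is February 20.
At the standard offset (UTC+13:00), 23:45 UTC + 13h = 12:45 Orund Republic standard time (rolling into the next day, 5 November 2016).
The standard-time date in Orund Republic, November 5, 2016, lies within the daylight-saving period (28 October 2016 – 20 February 2017), so Orund Republic is on daylight time, UTC+14:00.
23:45 UTC + 14h = 13:45 Orund Republic (rolling into the next day, 5 November 2016).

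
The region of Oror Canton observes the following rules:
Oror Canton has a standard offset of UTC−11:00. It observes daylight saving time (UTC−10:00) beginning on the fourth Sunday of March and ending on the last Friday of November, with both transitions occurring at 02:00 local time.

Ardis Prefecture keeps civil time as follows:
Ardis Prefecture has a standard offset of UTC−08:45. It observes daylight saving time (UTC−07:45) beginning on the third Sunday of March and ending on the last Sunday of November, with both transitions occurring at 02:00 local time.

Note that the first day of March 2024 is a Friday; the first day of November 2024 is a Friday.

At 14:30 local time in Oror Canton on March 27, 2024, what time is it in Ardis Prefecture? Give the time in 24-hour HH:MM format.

1 March 2024 is a Friday, so the first Sunday is March 3 and the fourth is March 24.
1 November 2024 is a Friday, so Fridays fall on 1, 8, 15, 22, 29; the last is November 29.
March 27, 2024 lies within the daylight-saving period (24 March – 29 November), so Oror Canton is on daylight time, UTC−10:00.
14:30 Oror Canton + 10h = 00:30 UTC (rolling into the next day, 28 March 2024).
1 March 2024 is a Friday, so the first Sunday is March 3 and the third is March 17.
1 November 2024 is a Friday, so Sundays fall on 3, 10, 17, 24; the last is November 24.
At the standard offset (UTC−08:45), 00:30 UTC − 8h45m = 15:45 Ardis Prefecture standard time (rolling into the previous day, 27 March 2024).
The standard-time date in Ardis Prefecture, March 27, 2024, lies within the daylight-saving period (17 March – 24 November), so Ardis Prefecture is on daylight time, UTC−07:45.
00:30 UTC − 7h45m = 16:45 Ardis Prefecture (rolling into the previous day, 27 March 2024).

16:45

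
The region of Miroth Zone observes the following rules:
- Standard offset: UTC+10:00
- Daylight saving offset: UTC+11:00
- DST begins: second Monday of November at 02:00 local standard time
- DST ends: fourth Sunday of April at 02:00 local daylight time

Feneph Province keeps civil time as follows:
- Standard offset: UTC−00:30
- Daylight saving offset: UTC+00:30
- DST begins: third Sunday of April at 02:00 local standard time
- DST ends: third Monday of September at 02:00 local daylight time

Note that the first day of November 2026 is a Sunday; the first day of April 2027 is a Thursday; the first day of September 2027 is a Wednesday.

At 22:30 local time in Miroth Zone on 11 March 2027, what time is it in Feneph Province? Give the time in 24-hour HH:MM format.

1 November 2026 is a Sunday, so the first Monday is November 2 and the second is November 9.
1 April 2027 is a Thursday, so the first Sunday is April 4 and the fourth is April 25.
11 March 2027 lies within the daylight-saving period (9 November 2026 – 25 April 2027), so Miroth Zone is on daylight time, UTC+11:00.
22:30 Miroth Zone − 11h = 11:30 UTC.
1 April 2027 is a Thursday, so the first Sunday is April 4 and the third is April 18.
1 September 2027 is a Wednesday, so the first Monday is September 6 and the third is September 20.
At the standard offset (UTC−00:30), 11:30 UTC − 0h30m = 11:00 Feneph Province standard time.
The standard-time date in Feneph Province, 11 March 2027, does not fall between 18 April and 20 September, so daylight saving is not in effect and Feneph Province is at UTC−00:30.
11:30 UTC − 0h30m = 11:00 Feneph Province.

11:00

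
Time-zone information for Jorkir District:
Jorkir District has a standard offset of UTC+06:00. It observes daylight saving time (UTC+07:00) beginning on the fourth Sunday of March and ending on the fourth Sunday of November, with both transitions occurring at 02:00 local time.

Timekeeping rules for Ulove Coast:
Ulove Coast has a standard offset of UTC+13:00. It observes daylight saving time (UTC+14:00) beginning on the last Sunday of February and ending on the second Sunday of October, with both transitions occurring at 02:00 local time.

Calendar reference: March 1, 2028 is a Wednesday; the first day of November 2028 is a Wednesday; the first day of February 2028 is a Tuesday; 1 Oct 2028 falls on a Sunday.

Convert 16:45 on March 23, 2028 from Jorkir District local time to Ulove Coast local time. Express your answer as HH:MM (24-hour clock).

1 March 2028 is a Wednesday, so the first Sunday is March 5 and the fourth is March 26.
1 November 2028 is a Wednesday, so the first Sunday is November 5 and the fourth is November 26.
Daylight saving runs 26 March – 26 November; March 23, 2028 is outside that window, so Jorkir District is on standard time at UTC+06:00.
16:45 Jorkir District − 6h = 10:45 UTC.
1 February 2028 is a Tuesday, so Sundays fall on 6, 13, 20, 27; the last is February 27.
1 October 2028 is a Sunday, so the first Sunday is October 1 and the second is October 8.
At the standard offset (UTC+13:00), 10:45 UTC + 13h = 23:45 Ulove Coast standard time.
The standard-time date in Ulove Coast, March 23, 2028, falls between 27 February and 8 October, so daylight saving is in effect and Ulove Coast is at UTC+14:00.
10:45 UTC + 14h = 00:45 Ulove Coast (rolling into the next day, 24 March 2028).

00:45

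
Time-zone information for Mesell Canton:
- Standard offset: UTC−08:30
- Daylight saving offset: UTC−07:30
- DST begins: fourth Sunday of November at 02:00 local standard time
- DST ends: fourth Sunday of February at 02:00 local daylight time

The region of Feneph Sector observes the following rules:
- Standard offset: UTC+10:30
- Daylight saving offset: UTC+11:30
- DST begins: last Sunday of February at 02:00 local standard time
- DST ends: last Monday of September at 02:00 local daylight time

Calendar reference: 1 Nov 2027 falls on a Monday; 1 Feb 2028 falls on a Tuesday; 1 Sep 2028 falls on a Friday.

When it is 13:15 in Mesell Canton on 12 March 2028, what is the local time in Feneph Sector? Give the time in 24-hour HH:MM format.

09:15

1 November 2027 is a Monday, so the first Sunday is November 7 and the fourth is November 28.
1 February 2028 is a Tuesday, so the first Sunday is February 6 and the fourth is February 27.
12 March 2028 is outside the daylight-saving period (28 November 2027 – 27 February 2028), so Mesell Canton is on standard time, UTC−08:30.
13:15 Mesell Canton + 8h30m = 21:45 UTC.
1 February 2028 is a Tuesday, so Sundays fall on 6, 13, 20, 27; the last is February 27.
1 September 2028 is a Friday, so Mondays fall on 4, 11, 18, 25; the last is September 25.
At the standard offset (UTC+10:30), 21:45 UTC + 10h30m = 08:15 Feneph Sector standard time (rolling into the next day, 13 March 2028).
Daylight saving runs 27 February – 25 September; the standard-time date in Feneph Sector, 13 March 2028, is inside that window, so Feneph Sector is at UTC+11:30.
21:45 UTC + 11h30m = 09:15 Feneph Sector (rolling into the next day, 13 March 2028).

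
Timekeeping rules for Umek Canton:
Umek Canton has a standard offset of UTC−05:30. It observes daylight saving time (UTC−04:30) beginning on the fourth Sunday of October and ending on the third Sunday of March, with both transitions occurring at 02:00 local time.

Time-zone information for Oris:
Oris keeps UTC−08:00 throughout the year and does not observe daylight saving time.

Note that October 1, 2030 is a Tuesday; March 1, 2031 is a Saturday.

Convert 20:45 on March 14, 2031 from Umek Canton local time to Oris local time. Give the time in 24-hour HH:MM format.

17:15

1 October 2030 is a Tuesday, so the first Sunday is October 6 and the fourth is October 27.
1 March 2031 is a Saturday, so the first Sunday is March 2 and the third is March 16.
March 14, 2031 lies within the daylight-saving period (27 October 2030 – 16 March 2031), so Umek Canton is on daylight time, UTC−04:30.
20:45 Umek Canton + 4h30m = 01:15 UTC (rolling into the next day, 15 March 2031).
Oris stays on UTC−08:00 all year.
01:15 UTC − 8h = 17:15 Oris (rolling into the previous day, 14 March 2031).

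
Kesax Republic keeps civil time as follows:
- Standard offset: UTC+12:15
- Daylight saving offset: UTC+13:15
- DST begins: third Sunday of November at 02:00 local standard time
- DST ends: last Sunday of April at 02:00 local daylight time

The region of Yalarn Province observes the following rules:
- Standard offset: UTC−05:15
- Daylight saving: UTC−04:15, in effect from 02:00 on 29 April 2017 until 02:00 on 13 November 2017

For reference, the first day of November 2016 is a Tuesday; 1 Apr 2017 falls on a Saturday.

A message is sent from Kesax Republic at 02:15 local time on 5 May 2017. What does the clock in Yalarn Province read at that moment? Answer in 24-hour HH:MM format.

1 November 2016 is a Tuesday, so the first Sunday is November 6 and the third is November 20.
1 April 2017 is a Saturday, so Sundays fall on 2, 9, 16, 23, 30; the last is April 30.
5 May 2017 is outside the daylight-saving period (20 November 2016 – 30 April 2017), so Kesax Republic is on standard time, UTC+12:15.
02:15 Kesax Republic − 12h15m = 14:00 UTC (rolling into the previous day, 4 May 2017).
At the standard offset (UTC−05:15), 14:00 UTC − 5h15m = 08:45 Yalarn Province standard time.
Daylight saving runs 29 April – 13 November; the standard-time date in Yalarn Province, 4 May 2017, is inside that window, so Yalarn Province is at UTC−04:15.
14:00 UTC − 4h15m = 09:45 Yalarn Province.

09:45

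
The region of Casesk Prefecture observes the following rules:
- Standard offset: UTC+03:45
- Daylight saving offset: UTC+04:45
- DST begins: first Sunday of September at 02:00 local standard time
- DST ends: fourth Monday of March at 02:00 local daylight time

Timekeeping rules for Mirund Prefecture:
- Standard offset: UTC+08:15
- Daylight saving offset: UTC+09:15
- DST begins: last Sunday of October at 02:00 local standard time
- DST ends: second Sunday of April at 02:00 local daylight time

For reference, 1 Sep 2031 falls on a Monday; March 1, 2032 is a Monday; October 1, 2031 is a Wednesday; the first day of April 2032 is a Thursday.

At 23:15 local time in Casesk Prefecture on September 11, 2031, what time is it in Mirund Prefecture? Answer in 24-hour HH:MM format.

1 September 2031 is a Monday, so the first Sunday is September 7.
1 March 2032 is a Monday, so the first Monday is March 1 and the fourth is March 22.
Daylight saving runs 7 September 2031 – 22 March 2032; September 11, 2031 is inside that window, so Casesk Prefecture is at UTC+04:45.
23:15 Casesk Prefecture − 4h45m = 18:30 UTC.
1 October 2031 is a Wednesday, so Sundays fall on 5, 12, 19, 26; the last is October 26.
1 April 2032 is a Thursday, so the first Sunday is April 4 and the second is April 11.
At the standard offset (UTC+08:15), 18:30 UTC + 8h15m = 02:45 Mirund Prefecture standard time (rolling into the next day, 12 September 2031).
Daylight saving runs 26 October 2031 – 11 April 2032; the standard-time date in Mirund Prefecture, September 12, 2031, is outside that window, so Mirund Prefecture is on standard time at UTC+08:15.
18:30 UTC + 8h15m = 02:45 Mirund Prefecture (rolling into the next day, 12 September 2031).

02:45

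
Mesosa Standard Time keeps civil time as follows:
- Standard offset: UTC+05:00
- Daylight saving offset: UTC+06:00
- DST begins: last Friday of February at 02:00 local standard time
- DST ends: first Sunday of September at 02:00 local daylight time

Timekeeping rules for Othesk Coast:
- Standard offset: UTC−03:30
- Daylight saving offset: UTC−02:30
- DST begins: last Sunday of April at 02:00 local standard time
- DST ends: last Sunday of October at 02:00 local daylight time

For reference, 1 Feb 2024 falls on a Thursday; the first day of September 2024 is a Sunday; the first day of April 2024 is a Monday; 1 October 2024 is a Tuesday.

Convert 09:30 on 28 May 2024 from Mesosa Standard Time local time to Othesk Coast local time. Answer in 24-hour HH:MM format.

1 February 2024 is a Thursday, so Fridays fall on 2, 9, 16, 23; the last is February 23.
1 September 2024 is a Sunday, so the first Sunday is September 1.
28 May 2024 lies within the daylight-saving period (23 February – 1 September), so Mesosa Standard Time is on daylight time, UTC+06:00.
09:30 Mesosa Standard Time − 6h = 03:30 UTC.
1 April 2024 is a Monday, so Sundays fall on 7, 14, 21, 28; the last is April 28.
1 October 2024 is a Tuesday, so Sundays fall on 6, 13, 20, 27; the last is October 27.
At the standard offset (UTC−03:30), 03:30 UTC − 3h30m = 00:00 Othesk Coast standard time.
The standard-time date in Othesk Coast, 28 May 2024, falls between 28 April and 27 October, so daylight saving is in effect and Othesk Coast is at UTC−02:30.
03:30 UTC − 2h30m = 01:00 Othesk Coast.

01:00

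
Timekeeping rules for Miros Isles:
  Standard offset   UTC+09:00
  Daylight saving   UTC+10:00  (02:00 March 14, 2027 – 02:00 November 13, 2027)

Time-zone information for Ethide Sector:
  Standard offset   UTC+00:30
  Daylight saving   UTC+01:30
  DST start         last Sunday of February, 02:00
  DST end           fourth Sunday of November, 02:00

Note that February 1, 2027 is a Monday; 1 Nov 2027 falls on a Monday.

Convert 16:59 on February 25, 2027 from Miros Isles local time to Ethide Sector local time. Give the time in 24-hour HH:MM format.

Daylight saving runs 14 March – 13 November; February 25, 2027 is outside that window, so Miros Isles is on standard time at UTC+09:00.
16:59 Miros Isles − 9h = 07:59 UTC.
1 February 2027 is a Monday, so Sundays fall on 7, 14, 21, 28; the last is February 28.
1 November 2027 is a Monday, so the first Sunday is November 7 and the fourth is November 28.
At the standard offset (UTC+00:30), 07:59 UTC + 0h30m = 08:29 Ethide Sector standard time.
The standard-time date in Ethide Sector, February 25, 2027, is outside the daylight-saving period (28 February – 28 November), so Ethide Sector is on standard time, UTC+00:30.
07:59 UTC + 0h30m = 08:29 Ethide Sector.

08:29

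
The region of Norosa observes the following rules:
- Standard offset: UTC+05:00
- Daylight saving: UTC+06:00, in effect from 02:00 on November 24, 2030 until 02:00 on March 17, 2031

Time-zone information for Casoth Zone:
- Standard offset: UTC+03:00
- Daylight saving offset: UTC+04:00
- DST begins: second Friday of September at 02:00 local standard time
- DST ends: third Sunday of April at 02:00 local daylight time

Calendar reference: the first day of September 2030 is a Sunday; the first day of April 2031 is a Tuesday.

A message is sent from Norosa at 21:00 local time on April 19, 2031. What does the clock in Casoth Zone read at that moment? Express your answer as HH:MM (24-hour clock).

20:00

April 19, 2031 is outside the daylight-saving period (24 November 2030 – 17 March 2031), so Norosa is on standard time, UTC+05:00.
21:00 Norosa − 5h = 16:00 UTC.
1 September 2030 is a Sunday, so the first Friday is September 6 and the second is September 13.
1 April 2031 is a Tuesday, so the first Sunday is April 6 and the third is April 20.
At the standard offset (UTC+03:00), 16:00 UTC + 3h = 19:00 Casoth Zone standard time.
The standard-time date in Casoth Zone, April 19, 2031, lies within the daylight-saving period (13 September 2030 – 20 April 2031), so Casoth Zone is on daylight time, UTC+04:00.
16:00 UTC + 4h = 20:00 Casoth Zone.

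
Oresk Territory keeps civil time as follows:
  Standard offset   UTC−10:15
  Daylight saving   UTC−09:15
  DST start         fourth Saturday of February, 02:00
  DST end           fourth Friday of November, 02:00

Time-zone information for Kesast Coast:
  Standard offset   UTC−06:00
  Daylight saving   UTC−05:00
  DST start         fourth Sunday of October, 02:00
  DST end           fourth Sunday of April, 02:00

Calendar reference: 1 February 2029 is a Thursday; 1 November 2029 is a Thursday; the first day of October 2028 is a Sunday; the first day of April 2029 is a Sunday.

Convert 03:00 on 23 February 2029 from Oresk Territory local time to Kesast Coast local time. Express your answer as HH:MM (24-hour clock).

08:15

1 February 2029 is a Thursday, so the first Saturday is February 3 and the fourth is February 24.
1 November 2029 is a Thursday, so the first Friday is November 2 and the fourth is November 23.
23 February 2029 is outside the daylight-saving period (24 February – 23 November), so Oresk Territory is on standard time, UTC−10:15.
03:00 Oresk Territory + 10h15m = 13:15 UTC.
1 October 2028 is a Sunday, so the first Sunday is October 1 and the fourth is October 22.
1 April 2029 is a Sunday, so the first Sunday is April 1 and the fourth is April 22.
At the standard offset (UTC−06:00), 13:15 UTC − 6h = 07:15 Kesast Coast standard time.
Daylight saving runs 22 October 2028 – 22 April 2029; the standard-time date in Kesast Coast, 23 February 2029, is inside that window, so Kesast Coast is at UTC−05:00.
13:15 UTC − 5h = 08:15 Kesast Coast.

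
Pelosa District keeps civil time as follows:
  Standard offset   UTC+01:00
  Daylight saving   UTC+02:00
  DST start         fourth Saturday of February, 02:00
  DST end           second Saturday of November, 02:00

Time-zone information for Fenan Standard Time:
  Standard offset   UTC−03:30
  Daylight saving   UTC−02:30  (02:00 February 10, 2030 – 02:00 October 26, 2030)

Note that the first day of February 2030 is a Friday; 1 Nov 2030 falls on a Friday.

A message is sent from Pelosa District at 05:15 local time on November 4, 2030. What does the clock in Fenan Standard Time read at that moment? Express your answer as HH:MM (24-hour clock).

1 February 2030 is a Friday, so the first Saturday is February 2 and the fourth is February 23.
1 November 2030 is a Friday, so the first Saturday is November 2 and the second is November 9.
Daylight saving runs 23 February – 9 November; November 4, 2030 is inside that window, so Pelosa District is at UTC+02:00.
05:15 Pelosa District − 2h = 03:15 UTC.
At the standard offset (UTC−03:30), 03:15 UTC − 3h30m = 23:45 Fenan Standard Time standard time (rolling into the previous day, 3 November 2030).
Daylight saving runs 10 February – 26 October; the standard-time date in Fenan Standard Time, November 3, 2030, is outside that window, so Fenan Standard Time is on standard time at UTC−03:30.
03:15 UTC − 3h30m = 23:45 Fenan Standard Time (rolling into the previous day, 3 November 2030).

23:45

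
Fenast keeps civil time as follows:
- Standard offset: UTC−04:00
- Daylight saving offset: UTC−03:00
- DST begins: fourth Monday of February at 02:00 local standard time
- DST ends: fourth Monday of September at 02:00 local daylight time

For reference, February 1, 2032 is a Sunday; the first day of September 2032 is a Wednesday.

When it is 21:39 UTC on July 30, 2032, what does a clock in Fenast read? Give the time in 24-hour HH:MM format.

1 February 2032 is a Sunday, so the first Monday is February 2 and the fourth is February 23.
1 September 2032 is a Wednesday, so the first Monday is September 6 and the fourth is September 27.
At the standard offset (UTC−04:00), 21:39 UTC − 4h = 17:39 Fenast standard time.
Daylight saving runs 23 February – 27 September; the standard-time date in Fenast, July 30, 2032, is inside that window, so Fenast is at UTC−03:00.
21:39 UTC − 3h = 18:39 local.

18:39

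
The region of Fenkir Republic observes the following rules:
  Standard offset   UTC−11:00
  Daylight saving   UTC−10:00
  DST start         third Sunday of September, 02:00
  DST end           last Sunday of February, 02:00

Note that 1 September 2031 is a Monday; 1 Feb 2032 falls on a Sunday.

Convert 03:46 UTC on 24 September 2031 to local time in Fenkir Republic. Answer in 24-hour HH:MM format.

1 September 2031 is a Monday, so the first Sunday is September 7 and the third is September 21.
1 February 2032 is a Sunday, so Sundays fall on 1, 8, 15, 22, 29; the last is February 29.
At the standard offset (UTC−11:00), 03:46 UTC − 11h = 16:46 Fenkir Republic standard time (rolling into the previous day, 23 September 2031).
The standard-time date in Fenkir Republic, 23 September 2031, falls between 21 September 2031 and 29 February 2032, so daylight saving is in effect and Fenkir Republic is at UTC−10:00.
03:46 UTC − 10h = 17:46 local (rolling into the previous day, 23 September 2031).

17:46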